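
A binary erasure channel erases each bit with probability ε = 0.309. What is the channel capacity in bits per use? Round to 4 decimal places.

0.6910 bits

Binary erasure channel: capacity C = 1 − ε.
C = 1 − 0.309 = 0.6910 bits per channel use.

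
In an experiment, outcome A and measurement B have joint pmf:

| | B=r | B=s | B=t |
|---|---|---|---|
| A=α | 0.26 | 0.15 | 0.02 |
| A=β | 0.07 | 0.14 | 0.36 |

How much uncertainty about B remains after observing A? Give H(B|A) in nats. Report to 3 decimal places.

Chain rule: H(B|A) = H(A,B) − H(A).
Marginals: p(A) = (0.4300, 0.5700), p(B) = (0.3300, 0.2900, 0.3800).
H(A,B) = 1.5422 nats; H(A) = 0.6833 nats.
H(B|A) = 1.5422 − 0.6833 = 0.859 nats.

0.859 nats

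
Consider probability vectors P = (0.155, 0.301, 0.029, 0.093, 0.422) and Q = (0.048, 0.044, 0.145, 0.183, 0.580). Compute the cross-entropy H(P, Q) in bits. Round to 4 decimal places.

H(P,Q) = −Σ p·log₂ q.
  −0.155·log₂(0.048) = 0.67903
  −0.301·log₂(0.044) = 1.35641
  −0.029·log₂(0.145) = 0.08079
  −0.093·log₂(0.183) = 0.22786
  −0.422·log₂(0.580) = 0.33164
H(P,Q) = 2.6757 bits.

2.6757 bits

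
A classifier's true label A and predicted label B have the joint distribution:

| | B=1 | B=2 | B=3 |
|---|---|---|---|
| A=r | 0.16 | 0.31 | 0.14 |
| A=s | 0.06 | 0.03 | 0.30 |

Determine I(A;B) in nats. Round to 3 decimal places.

0.163 nats

Marginals: p(A) = (0.6100, 0.3900), p(B) = (0.2200, 0.3400, 0.4400).
I(A;B) = H(A) + H(B) − H(A,B).
H(A) = 0.6687, H(B) = 1.0611, H(A,B) = 1.5667.
I(A;B) = 0.6687 + 1.0611 − 1.5667 = 0.163 nats.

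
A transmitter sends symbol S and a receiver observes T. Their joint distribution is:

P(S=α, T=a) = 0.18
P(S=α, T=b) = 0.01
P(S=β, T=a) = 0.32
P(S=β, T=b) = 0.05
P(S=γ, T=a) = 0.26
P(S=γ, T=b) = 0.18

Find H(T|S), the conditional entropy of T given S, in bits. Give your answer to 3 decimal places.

0.697 bits

Marginals: p(S) = (0.1900, 0.3700, 0.4400), p(T) = (0.7600, 0.2400).
H(T|S) = Σ p(S) · H(T|S=·).
  S=α: p=0.1900, H(T|S=α) = 0.2975
  S=β: p=0.3700, H(T|S=β) = 0.5714
  S=γ: p=0.4400, H(T|S=γ) = 0.9760
Weighted sum = 0.697 bits.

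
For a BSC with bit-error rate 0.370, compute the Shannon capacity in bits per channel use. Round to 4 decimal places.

0.0493 bits

Binary symmetric channel: C = 1 − h₂(ε) where h₂ is the binary entropy function.
h₂(0.370) = −0.370·log₂0.370 − 0.630·log₂0.630 = 0.9507.
C = 1 − 0.9507 = 0.0493 bits per channel use.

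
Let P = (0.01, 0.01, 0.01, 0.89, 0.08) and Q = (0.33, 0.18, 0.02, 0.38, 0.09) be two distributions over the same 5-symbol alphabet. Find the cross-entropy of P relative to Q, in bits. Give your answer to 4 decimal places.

H(P,Q) = −Σ p·log₂ q.
  −0.01·log₂(0.33) = 0.01599
  −0.01·log₂(0.18) = 0.02474
  −0.01·log₂(0.02) = 0.05644
  −0.89·log₂(0.38) = 1.24238
  −0.08·log₂(0.09) = 0.27791
H(P,Q) = 1.6175 bits.

1.6175 bits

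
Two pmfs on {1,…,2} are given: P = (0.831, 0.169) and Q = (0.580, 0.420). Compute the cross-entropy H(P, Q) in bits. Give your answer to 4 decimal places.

H(P,Q) = −Σ p·log₂ q.
  −0.831·log₂(0.580) = 0.65306
  −0.169·log₂(0.420) = 0.21151
H(P,Q) = 0.8646 bits.

0.8646 bits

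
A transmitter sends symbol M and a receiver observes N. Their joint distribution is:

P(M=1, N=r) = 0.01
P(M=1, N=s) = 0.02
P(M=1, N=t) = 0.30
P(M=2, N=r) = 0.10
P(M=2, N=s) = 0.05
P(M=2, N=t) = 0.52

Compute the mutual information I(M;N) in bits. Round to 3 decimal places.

Marginals: p(M) = (0.3300, 0.6700), p(N) = (0.1100, 0.0700, 0.8200).
I(M;N) = H(M) + H(N) − H(M,N).
H(M) = 0.9149, H(N) = 0.8536, H(M,N) = 1.7393.
I(M;N) = 0.9149 + 0.8536 − 1.7393 = 0.029 bits.

0.029 bits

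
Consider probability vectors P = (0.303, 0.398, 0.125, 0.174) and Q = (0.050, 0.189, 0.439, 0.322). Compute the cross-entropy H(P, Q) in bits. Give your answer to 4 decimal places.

H(P,Q) = −Σ p·log₂ q.
  −0.303·log₂(0.050) = 1.30954
  −0.398·log₂(0.189) = 0.95661
  −0.125·log₂(0.439) = 0.14846
  −0.174·log₂(0.322) = 0.28447
H(P,Q) = 2.6991 bits.

2.6991 bits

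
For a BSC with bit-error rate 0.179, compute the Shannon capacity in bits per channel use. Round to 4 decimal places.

0.3221 bits

Binary symmetric channel: C = 1 − h₂(ε) where h₂ is the binary entropy function.
h₂(0.179) = −0.179·log₂0.179 − 0.821·log₂0.821 = 0.6779.
C = 1 − 0.6779 = 0.3221 bits per channel use.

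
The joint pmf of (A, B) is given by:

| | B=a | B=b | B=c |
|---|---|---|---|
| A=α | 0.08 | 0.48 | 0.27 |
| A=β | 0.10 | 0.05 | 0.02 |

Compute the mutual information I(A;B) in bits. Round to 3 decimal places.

0.135 bits

Marginals: p(A) = (0.8300, 0.1700), p(B) = (0.1800, 0.5300, 0.2900).
I(A;B) = H(A) + H(B) − H(A,B).
H(A) = 0.6577, H(B) = 1.4487, H(A,B) = 1.9710.
I(A;B) = 0.6577 + 1.4487 − 1.9710 = 0.135 bits.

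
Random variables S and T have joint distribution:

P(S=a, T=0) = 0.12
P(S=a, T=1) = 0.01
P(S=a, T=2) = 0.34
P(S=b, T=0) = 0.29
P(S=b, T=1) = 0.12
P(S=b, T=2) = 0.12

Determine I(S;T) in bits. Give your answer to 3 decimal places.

Marginals: p(S) = (0.4700, 0.5300), p(T) = (0.4100, 0.1300, 0.4600).
I(S;T) = Σ p(x,y)·log₂[p(x,y)/(p(x)p(y))].
  (a,0): 0.12·log₂(0.6227) = -0.0820
  (a,1): 0.01·log₂(0.1637) = -0.0261
  (a,2): 0.34·log₂(1.5726) = 0.2221
  (b,0): 0.29·log₂(1.3346) = 0.1207
  (b,1): 0.12·log₂(1.7417) = 0.0961
  (b,2): 0.12·log₂(0.4922) = -0.1227
Sum = 0.208 bits.

0.208 bits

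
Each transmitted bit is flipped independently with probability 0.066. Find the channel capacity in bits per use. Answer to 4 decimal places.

0.6492 bits

Binary symmetric channel: C = 1 − h₂(ε) where h₂ is the binary entropy function.
h₂(0.066) = −0.066·log₂0.066 − 0.934·log₂0.934 = 0.3508.
C = 1 − 0.3508 = 0.6492 bits per channel use.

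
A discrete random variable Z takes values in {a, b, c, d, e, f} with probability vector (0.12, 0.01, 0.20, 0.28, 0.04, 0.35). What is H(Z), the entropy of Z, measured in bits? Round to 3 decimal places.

H(Z) = −Σ p·log₂ p.
  −(0.12)·log₂(0.12) = 0.3671
  −(0.01)·log₂(0.01) = 0.0664
  −(0.20)·log₂(0.20) = 0.4644
  −(0.28)·log₂(0.28) = 0.5142
  −(0.04)·log₂(0.04) = 0.1858
  −(0.35)·log₂(0.35) = 0.5301
Sum: 0.3671 + 0.0664 + 0.4644 + 0.5142 + 0.1858 + 0.5301 = 2.128 bits.

2.128 bits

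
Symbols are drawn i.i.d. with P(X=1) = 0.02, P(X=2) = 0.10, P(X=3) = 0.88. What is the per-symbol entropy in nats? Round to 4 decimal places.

H(X) = −Σ p·ln p.
  −(0.02)·ln(0.02) = 0.07824
  −(0.10)·ln(0.10) = 0.23026
  −(0.88)·ln(0.88) = 0.11249
Sum: 0.07824 + 0.23026 + 0.11249 = 0.4210 nats.

0.4210 nats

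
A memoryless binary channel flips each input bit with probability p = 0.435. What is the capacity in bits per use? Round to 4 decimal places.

Binary symmetric channel: C = 1 − h₂(ε) where h₂ is the binary entropy function.
h₂(0.435) = −0.435·log₂0.435 − 0.565·log₂0.565 = 0.9878.
C = 1 − 0.9878 = 0.0122 bits per channel use.

0.0122 bits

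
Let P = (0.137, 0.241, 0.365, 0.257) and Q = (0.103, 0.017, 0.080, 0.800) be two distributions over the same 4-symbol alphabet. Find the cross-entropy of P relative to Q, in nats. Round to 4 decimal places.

H(P,Q) = −Σ p·ln q.
  −0.137·ln(0.103) = 0.31140
  −0.241·ln(0.017) = 0.98196
  −0.365·ln(0.080) = 0.92189
  −0.257·ln(0.800) = 0.05735
H(P,Q) = 2.2726 nats.

2.2726 nats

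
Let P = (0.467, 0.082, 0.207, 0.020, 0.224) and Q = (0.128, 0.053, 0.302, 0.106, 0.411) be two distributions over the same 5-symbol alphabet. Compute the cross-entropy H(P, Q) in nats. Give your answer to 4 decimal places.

H(P,Q) = −Σ p·ln q.
  −0.467·ln(0.128) = 0.96002
  −0.082·ln(0.053) = 0.24087
  −0.207·ln(0.302) = 0.24785
  −0.020·ln(0.106) = 0.04489
  −0.224·ln(0.411) = 0.19917
H(P,Q) = 1.6928 nats.

1.6928 nats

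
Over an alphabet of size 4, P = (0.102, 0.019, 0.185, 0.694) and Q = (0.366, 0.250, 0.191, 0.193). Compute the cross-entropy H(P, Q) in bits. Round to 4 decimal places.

2.2748 bits

H(P,Q) = −Σ p·log₂ q.
  −0.102·log₂(0.366) = 0.14791
  −0.019·log₂(0.250) = 0.03800
  −0.185·log₂(0.191) = 0.44185
  −0.694·log₂(0.193) = 1.64709
H(P,Q) = 2.2748 bits.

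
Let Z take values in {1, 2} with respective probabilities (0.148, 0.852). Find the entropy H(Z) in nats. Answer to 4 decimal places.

0.4192 nats

H(Z) = −Σ p·ln p.
  −(0.148)·ln(0.148) = 0.28276
  −(0.852)·ln(0.852) = 0.13646
Sum: 0.28276 + 0.13646 = 0.4192 nats.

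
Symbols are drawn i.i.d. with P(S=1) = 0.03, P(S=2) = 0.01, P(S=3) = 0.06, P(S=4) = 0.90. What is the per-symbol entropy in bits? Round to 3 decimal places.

0.599 bits

H(S) = −Σ p·log₂ p.
  −(0.03)·log₂(0.03) = 0.1518
  −(0.01)·log₂(0.01) = 0.0664
  −(0.06)·log₂(0.06) = 0.2435
  −(0.90)·log₂(0.90) = 0.1368
Sum: 0.1518 + 0.0664 + 0.2435 + 0.1368 = 0.599 bits.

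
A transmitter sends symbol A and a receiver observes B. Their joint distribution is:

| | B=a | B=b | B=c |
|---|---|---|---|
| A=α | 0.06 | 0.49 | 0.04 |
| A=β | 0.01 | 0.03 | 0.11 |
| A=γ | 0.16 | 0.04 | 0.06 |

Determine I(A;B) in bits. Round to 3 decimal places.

Marginals: p(A) = (0.5900, 0.1500, 0.2600), p(B) = (0.2300, 0.5600, 0.2100).
I(A;B) = Σ p(x,y)·log₂[p(x,y)/(p(x)p(y))].
  (α,a): 0.06·log₂(0.4422) = -0.0706
  (α,b): 0.49·log₂(1.4831) = 0.2786
  (α,c): 0.04·log₂(0.3228) = -0.0652
  (β,a): 0.01·log₂(0.2899) = -0.0179
  (β,b): 0.03·log₂(0.3571) = -0.0446
  (β,c): 0.11·log₂(3.4921) = 0.1984
  (γ,a): 0.16·log₂(2.6756) = 0.2272
  (γ,b): 0.04·log₂(0.2747) = -0.0746
  (γ,c): 0.06·log₂(1.0989) = 0.0082
Sum = 0.440 bits.

0.440 bits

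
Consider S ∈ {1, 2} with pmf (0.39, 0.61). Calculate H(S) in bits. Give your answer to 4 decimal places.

0.9648 bits

H(S) = −Σ p·log₂ p.
  −(0.39)·log₂(0.39) = 0.52980
  −(0.61)·log₂(0.61) = 0.43500
Sum: 0.52980 + 0.43500 = 0.9648 bits.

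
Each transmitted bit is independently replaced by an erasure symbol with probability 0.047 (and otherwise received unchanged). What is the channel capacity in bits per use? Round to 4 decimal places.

Binary erasure channel: capacity C = 1 − ε.
C = 1 − 0.047 = 0.9530 bits per channel use.

0.9530 bits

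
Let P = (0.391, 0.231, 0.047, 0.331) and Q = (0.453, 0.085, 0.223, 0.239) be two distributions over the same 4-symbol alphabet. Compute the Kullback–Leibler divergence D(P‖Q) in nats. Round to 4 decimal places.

0.2080 nats

D(P‖Q) = Σ p·ln(p/q).
  0.391·ln(0.391/0.453) = -0.05755
  0.231·ln(0.231/0.085) = 0.23095
  0.047·ln(0.047/0.223) = -0.07318
  0.331·ln(0.331/0.239) = 0.10779
D(P‖Q) = 0.2080 nats.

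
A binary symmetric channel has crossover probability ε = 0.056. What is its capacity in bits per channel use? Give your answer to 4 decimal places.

0.6886 bits

Binary symmetric channel: C = 1 − h₂(ε) where h₂ is the binary entropy function.
h₂(0.056) = −0.056·log₂0.056 − 0.944·log₂0.944 = 0.3114.
C = 1 − 0.3114 = 0.6886 bits per channel use.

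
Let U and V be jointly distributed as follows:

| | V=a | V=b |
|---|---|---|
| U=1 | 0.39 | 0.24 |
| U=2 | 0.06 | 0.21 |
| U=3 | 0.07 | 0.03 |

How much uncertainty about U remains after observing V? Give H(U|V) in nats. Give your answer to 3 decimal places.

Chain rule: H(U|V) = H(U,V) − H(V).
Marginals: p(U) = (0.6300, 0.2700, 0.1000), p(V) = (0.5200, 0.4800).
H(U,V) = 1.4976 nats; H(V) = 0.6923 nats.
H(U|V) = 1.4976 − 0.6923 = 0.805 nats.

0.805 nats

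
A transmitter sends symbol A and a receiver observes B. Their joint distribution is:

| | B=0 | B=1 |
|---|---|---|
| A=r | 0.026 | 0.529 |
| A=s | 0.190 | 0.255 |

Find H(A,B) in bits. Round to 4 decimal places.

1.5808 bits

H(A,B) = −Σ p(x,y)·log₂ p(x,y) over all 4 cells.
  cell (r,0): −0.026·log₂0.026 = 0.13690
  cell (r,1): −0.529·log₂0.529 = 0.48597
  cell (s,0): −0.190·log₂0.190 = 0.45523
  cell (s,1): −0.255·log₂0.255 = 0.50271
Sum = 1.5808 bits.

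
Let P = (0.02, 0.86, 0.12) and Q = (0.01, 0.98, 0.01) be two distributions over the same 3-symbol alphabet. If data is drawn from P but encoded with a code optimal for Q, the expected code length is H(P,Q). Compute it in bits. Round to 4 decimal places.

0.9552 bits

H(P,Q) = −Σ p·log₂ q.
  −0.02·log₂(0.01) = 0.13288
  −0.86·log₂(0.98) = 0.02507
  −0.12·log₂(0.01) = 0.79726
H(P,Q) = 0.9552 bits.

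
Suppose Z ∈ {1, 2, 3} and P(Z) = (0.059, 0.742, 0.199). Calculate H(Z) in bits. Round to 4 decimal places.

1.0238 bits

H(Z) = −Σ p·log₂ p.
  −(0.059)·log₂(0.059) = 0.24091
  −(0.742)·log₂(0.742) = 0.31944
  −(0.199)·log₂(0.199) = 0.46350
Sum: 0.24091 + 0.31944 + 0.46350 = 1.0238 bits.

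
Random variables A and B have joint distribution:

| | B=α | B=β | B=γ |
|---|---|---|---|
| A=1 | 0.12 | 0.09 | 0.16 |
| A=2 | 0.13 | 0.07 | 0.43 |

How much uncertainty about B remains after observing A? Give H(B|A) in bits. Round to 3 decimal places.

Marginals: p(A) = (0.3700, 0.6300), p(B) = (0.2500, 0.1600, 0.5900).
H(B|A) = Σ p(A) · H(B|A=·).
  A=1: p=0.3700, H(B|A=1) = 1.5460
  A=2: p=0.6300, H(B|A=2) = 1.1981
Weighted sum = 1.327 bits.

1.327 bits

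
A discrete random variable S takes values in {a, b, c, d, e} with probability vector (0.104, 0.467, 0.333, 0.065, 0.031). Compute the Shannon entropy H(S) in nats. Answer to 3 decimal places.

H(S) = −Σ p·ln p.
  −(0.104)·ln(0.104) = 0.2354
  −(0.467)·ln(0.467) = 0.3556
  −(0.333)·ln(0.333) = 0.3662
  −(0.065)·ln(0.065) = 0.1777
  −(0.031)·ln(0.031) = 0.1077
Sum: 0.2354 + 0.3556 + 0.3662 + 0.1777 + 0.1077 = 1.243 nats.

1.243 nats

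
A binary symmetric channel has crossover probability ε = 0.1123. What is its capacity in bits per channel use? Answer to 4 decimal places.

0.4932 bits

Binary symmetric channel: C = 1 − h₂(ε) where h₂ is the binary entropy function.
h₂(0.1123) = −0.1123·log₂0.1123 − 0.8877·log₂0.8877 = 0.5068.
C = 1 − 0.5068 = 0.4932 bits per channel use.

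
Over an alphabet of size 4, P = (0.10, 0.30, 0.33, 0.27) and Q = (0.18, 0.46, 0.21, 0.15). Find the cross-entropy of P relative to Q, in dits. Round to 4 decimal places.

0.6218 dits

H(P,Q) = −Σ p·log₁₀ q.
  −0.10·log₁₀(0.18) = 0.07447
  −0.30·log₁₀(0.46) = 0.10117
  −0.33·log₁₀(0.21) = 0.22367
  −0.27·log₁₀(0.15) = 0.22246
H(P,Q) = 0.6218 dits.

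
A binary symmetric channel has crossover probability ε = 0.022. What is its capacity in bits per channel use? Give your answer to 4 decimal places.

0.8475 bits

Binary symmetric channel: C = 1 − h₂(ε) where h₂ is the binary entropy function.
h₂(0.022) = −0.022·log₂0.022 − 0.978·log₂0.978 = 0.1525.
C = 1 − 0.1525 = 0.8475 bits per channel use.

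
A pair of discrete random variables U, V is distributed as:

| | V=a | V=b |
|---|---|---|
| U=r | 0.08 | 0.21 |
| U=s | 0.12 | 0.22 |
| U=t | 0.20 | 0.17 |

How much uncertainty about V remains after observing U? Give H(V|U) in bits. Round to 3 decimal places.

Chain rule: H(V|U) = H(U,V) − H(U).
Marginals: p(U) = (0.2900, 0.3400, 0.3700), p(V) = (0.4000, 0.6000).
H(U,V) = 2.5109 bits; H(U) = 1.5778 bits.
H(V|U) = 2.5109 − 1.5778 = 0.933 bits.

0.933 bits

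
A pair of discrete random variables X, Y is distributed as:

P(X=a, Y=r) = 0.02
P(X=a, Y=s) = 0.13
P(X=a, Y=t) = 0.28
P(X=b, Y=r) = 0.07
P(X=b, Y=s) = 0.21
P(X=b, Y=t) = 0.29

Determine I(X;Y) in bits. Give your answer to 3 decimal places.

0.021 bits

Marginals: p(X) = (0.4300, 0.5700), p(Y) = (0.0900, 0.3400, 0.5700).
I(X;Y) = Σ p(x,y)·log₂[p(x,y)/(p(x)p(y))].
  (a,r): 0.02·log₂(0.5168) = -0.0190
  (a,s): 0.13·log₂(0.8892) = -0.0220
  (a,t): 0.28·log₂(1.1424) = 0.0538
  (b,r): 0.07·log₂(1.3645) = 0.0314
  (b,s): 0.21·log₂(1.0836) = 0.0243
  (b,t): 0.29·log₂(0.8926) = -0.0475
Sum = 0.021 bits.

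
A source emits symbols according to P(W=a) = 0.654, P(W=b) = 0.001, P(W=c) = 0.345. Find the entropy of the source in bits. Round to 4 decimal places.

H(W) = −Σ p·log₂ p.
  −(0.654)·log₂(0.654) = 0.40066
  −(0.001)·log₂(0.001) = 0.00997
  −(0.345)·log₂(0.345) = 0.52969
Sum: 0.40066 + 0.00997 + 0.52969 = 0.9403 bits.

0.9403 bits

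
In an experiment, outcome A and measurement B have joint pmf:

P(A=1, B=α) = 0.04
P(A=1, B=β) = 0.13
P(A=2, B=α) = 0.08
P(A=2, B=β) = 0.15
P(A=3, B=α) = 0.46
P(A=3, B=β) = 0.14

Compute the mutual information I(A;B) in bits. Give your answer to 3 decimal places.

0.163 bits

Marginals: p(A) = (0.1700, 0.2300, 0.6000), p(B) = (0.5800, 0.4200).
I(A;B) = Σ p(x,y)·log₂[p(x,y)/(p(x)p(y))].
  (1,α): 0.04·log₂(0.4057) = -0.0521
  (1,β): 0.13·log₂(1.8207) = 0.1124
  (2,α): 0.08·log₂(0.5997) = -0.0590
  (2,β): 0.15·log₂(1.5528) = 0.0952
  (3,α): 0.46·log₂(1.3218) = 0.1852
  (3,β): 0.14·log₂(0.5556) = -0.1187
Sum = 0.163 bits.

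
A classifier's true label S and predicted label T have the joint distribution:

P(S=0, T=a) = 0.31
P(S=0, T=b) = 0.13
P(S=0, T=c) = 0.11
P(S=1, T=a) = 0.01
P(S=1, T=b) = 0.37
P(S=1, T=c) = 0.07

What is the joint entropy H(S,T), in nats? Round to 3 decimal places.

H(S,T) = −Σ p(x,y)·ln p(x,y) over all 6 cells.
  cell (0,a): −0.31·ln0.31 = 0.3631
  cell (0,b): −0.13·ln0.13 = 0.2652
  cell (0,c): −0.11·ln0.11 = 0.2428
  cell (1,a): −0.01·ln0.01 = 0.0461
  cell (1,b): −0.37·ln0.37 = 0.3679
  cell (1,c): −0.07·ln0.07 = 0.1861
Sum = 1.471 nats.

1.471 nats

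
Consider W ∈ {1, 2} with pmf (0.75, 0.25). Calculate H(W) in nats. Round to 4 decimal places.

0.5623 nats

H(W) = −Σ p·ln p.
  −(0.75)·ln(0.75) = 0.21576
  −(0.25)·ln(0.25) = 0.34657
Sum: 0.21576 + 0.34657 = 0.5623 nats.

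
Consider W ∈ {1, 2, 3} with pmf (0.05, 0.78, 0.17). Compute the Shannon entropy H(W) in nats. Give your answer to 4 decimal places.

H(W) = −Σ p·ln p.
  −(0.05)·ln(0.05) = 0.14979
  −(0.78)·ln(0.78) = 0.19380
  −(0.17)·ln(0.17) = 0.30123
Sum: 0.14979 + 0.19380 + 0.30123 = 0.6448 nats.

0.6448 nats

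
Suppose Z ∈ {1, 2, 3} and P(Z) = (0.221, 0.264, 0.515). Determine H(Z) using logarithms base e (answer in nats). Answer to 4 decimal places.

H(Z) = −Σ p·ln p.
  −(0.221)·ln(0.221) = 0.33362
  −(0.264)·ln(0.264) = 0.35160
  −(0.515)·ln(0.515) = 0.34175
Sum: 0.33362 + 0.35160 + 0.34175 = 1.0270 nats.

1.0270 nats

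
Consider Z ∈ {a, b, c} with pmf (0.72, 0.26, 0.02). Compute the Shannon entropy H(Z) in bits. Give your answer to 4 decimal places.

H(Z) = −Σ p·log₂ p.
  −(0.72)·log₂(0.72) = 0.34123
  −(0.26)·log₂(0.26) = 0.50529
  −(0.02)·log₂(0.02) = 0.11288
Sum: 0.34123 + 0.50529 + 0.11288 = 0.9594 bits.

0.9594 bits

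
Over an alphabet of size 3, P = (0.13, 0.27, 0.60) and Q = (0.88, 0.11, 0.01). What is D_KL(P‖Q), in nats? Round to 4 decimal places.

D(P‖Q) = Σ p·ln(p/q).
  0.13·ln(0.13/0.88) = -0.24861
  0.27·ln(0.27/0.11) = 0.24244
  0.60·ln(0.60/0.01) = 2.45661
D(P‖Q) = 2.4504 nats.

2.4504 nats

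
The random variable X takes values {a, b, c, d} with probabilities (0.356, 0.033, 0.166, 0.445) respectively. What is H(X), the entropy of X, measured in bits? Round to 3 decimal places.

H(X) = −Σ p·log₂ p.
  −(0.356)·log₂(0.356) = 0.5305
  −(0.033)·log₂(0.033) = 0.1624
  −(0.166)·log₂(0.166) = 0.4301
  −(0.445)·log₂(0.445) = 0.5198
Sum: 0.5305 + 0.1624 + 0.4301 + 0.5198 = 1.643 bits.

1.643 bits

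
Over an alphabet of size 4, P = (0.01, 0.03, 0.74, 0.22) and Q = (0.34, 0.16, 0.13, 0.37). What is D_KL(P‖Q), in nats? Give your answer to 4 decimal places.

1.0871 nats

D(P‖Q) = Σ p·ln(p/q).
  0.01·ln(0.01/0.34) = -0.03526
  0.03·ln(0.03/0.16) = -0.05022
  0.74·ln(0.74/0.13) = 1.28695
  0.22·ln(0.22/0.37) = -0.11437
D(P‖Q) = 1.0871 nats.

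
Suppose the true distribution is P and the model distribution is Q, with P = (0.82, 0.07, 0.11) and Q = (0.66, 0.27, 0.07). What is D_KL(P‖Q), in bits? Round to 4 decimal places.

D(P‖Q) = Σ p·log₂(p/q).
  0.82·log₂(0.82/0.66) = 0.25679
  0.07·log₂(0.07/0.27) = -0.13633
  0.11·log₂(0.11/0.07) = 0.07173
D(P‖Q) = 0.1922 bits.

0.1922 bits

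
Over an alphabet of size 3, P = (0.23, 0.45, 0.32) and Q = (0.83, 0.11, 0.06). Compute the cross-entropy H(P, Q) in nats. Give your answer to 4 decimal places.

H(P,Q) = −Σ p·ln q.
  −0.23·ln(0.83) = 0.04286
  −0.45·ln(0.11) = 0.99327
  −0.32·ln(0.06) = 0.90029
H(P,Q) = 1.9364 nats.

1.9364 nats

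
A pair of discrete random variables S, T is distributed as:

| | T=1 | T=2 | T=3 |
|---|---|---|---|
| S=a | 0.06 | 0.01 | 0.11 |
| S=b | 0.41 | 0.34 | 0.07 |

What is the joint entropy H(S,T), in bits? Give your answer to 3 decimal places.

H(S,T) = −Σ p(x,y)·log₂ p(x,y) over all 6 cells.
  cell (a,1): −0.06·log₂0.06 = 0.2435
  cell (a,2): −0.01·log₂0.01 = 0.0664
  cell (a,3): −0.11·log₂0.11 = 0.3503
  cell (b,1): −0.41·log₂0.41 = 0.5274
  cell (b,2): −0.34·log₂0.34 = 0.5292
  cell (b,3): −0.07·log₂0.07 = 0.2686
Sum = 1.985 bits.

1.985 bits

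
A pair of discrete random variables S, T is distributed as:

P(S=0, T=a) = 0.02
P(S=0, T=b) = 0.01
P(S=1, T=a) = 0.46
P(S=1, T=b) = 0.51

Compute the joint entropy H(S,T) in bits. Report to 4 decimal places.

H(S,T) = −Σ p(x,y)·log₂ p(x,y) over all 4 cells.
  cell (0,a): −0.02·log₂0.02 = 0.11288
  cell (0,b): −0.01·log₂0.01 = 0.06644
  cell (1,a): −0.46·log₂0.46 = 0.51534
  cell (1,b): −0.51·log₂0.51 = 0.49543
Sum = 1.1901 bits.

1.1901 bits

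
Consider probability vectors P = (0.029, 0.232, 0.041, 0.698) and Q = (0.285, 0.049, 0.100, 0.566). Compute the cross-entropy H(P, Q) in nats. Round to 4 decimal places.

1.2278 nats

H(P,Q) = −Σ p·ln q.
  −0.029·ln(0.285) = 0.03640
  −0.232·ln(0.049) = 0.69970
  −0.041·ln(0.100) = 0.09441
  −0.698·ln(0.566) = 0.39727
H(P,Q) = 1.2278 nats.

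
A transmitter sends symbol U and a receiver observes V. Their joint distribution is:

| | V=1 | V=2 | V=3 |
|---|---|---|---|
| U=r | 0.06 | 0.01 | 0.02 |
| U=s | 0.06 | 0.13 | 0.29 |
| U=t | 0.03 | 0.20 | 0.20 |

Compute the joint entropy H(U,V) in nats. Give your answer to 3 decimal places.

1.835 nats

H(U,V) = −Σ p(x,y)·ln p(x,y) over all 9 cells.
  cell (r,1): −0.06·ln0.06 = 0.1688
  cell (r,2): −0.01·ln0.01 = 0.0461
  cell (r,3): −0.02·ln0.02 = 0.0782
  cell (s,1): −0.06·ln0.06 = 0.1688
  cell (s,2): −0.13·ln0.13 = 0.2652
  cell (s,3): −0.29·ln0.29 = 0.3590
  cell (t,1): −0.03·ln0.03 = 0.1052
  cell (t,2): −0.20·ln0.20 = 0.3219
  cell (t,3): −0.20·ln0.20 = 0.3219
Sum = 1.835 nats.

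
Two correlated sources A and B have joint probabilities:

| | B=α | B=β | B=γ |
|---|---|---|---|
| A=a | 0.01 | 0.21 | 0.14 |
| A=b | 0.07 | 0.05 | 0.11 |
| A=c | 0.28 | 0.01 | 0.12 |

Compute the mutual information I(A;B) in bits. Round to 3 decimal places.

Marginals: p(A) = (0.3600, 0.2300, 0.4100), p(B) = (0.3600, 0.2700, 0.3700).
I(A;B) = Σ p(x,y)·log₂[p(x,y)/(p(x)p(y))].
  (a,α): 0.01·log₂(0.0772) = -0.0370
  (a,β): 0.21·log₂(2.1605) = 0.2334
  (a,γ): 0.14·log₂(1.0511) = 0.0101
  (b,α): 0.07·log₂(0.8454) = -0.0170
  (b,β): 0.05·log₂(0.8052) = -0.0156
  (b,γ): 0.11·log₂(1.2926) = 0.0407
  (c,α): 0.28·log₂(1.8970) = 0.2586
  (c,β): 0.01·log₂(0.0903) = -0.0347
  (c,γ): 0.12·log₂(0.7910) = -0.0406
Sum = 0.398 bits.

0.398 bits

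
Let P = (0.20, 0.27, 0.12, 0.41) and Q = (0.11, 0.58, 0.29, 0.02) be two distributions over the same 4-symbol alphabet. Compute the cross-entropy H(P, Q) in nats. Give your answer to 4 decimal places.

H(P,Q) = −Σ p·ln q.
  −0.20·ln(0.11) = 0.44145
  −0.27·ln(0.58) = 0.14708
  −0.12·ln(0.29) = 0.14854
  −0.41·ln(0.02) = 1.60393
H(P,Q) = 2.3410 nats.

2.3410 nats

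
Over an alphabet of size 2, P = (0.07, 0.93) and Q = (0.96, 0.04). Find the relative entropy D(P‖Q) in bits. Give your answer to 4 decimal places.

D(P‖Q) = Σ p·log₂(p/q).
  0.07·log₂(0.07/0.96) = -0.26443
  0.93·log₂(0.93/0.04) = 4.22142
D(P‖Q) = 3.9570 bits.

3.9570 bits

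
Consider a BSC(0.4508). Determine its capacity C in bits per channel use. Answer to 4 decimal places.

Binary symmetric channel: C = 1 − h₂(ε) where h₂ is the binary entropy function.
h₂(0.4508) = −0.4508·log₂0.4508 − 0.5492·log₂0.5492 = 0.9930.
C = 1 − 0.9930 = 0.0070 bits per channel use.

0.0070 bits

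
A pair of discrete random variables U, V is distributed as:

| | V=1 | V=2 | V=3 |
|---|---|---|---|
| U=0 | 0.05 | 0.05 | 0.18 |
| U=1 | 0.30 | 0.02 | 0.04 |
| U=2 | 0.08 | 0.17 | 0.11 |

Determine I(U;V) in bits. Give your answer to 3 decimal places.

Marginals: p(U) = (0.2800, 0.3600, 0.3600), p(V) = (0.4300, 0.2400, 0.3300).
I(U;V) = H(U) + H(V) − H(U,V).
H(U) = 1.5755, H(V) = 1.5455, H(U,V) = 2.7736.
I(U;V) = 1.5755 + 1.5455 − 2.7736 = 0.347 bits.

0.347 bits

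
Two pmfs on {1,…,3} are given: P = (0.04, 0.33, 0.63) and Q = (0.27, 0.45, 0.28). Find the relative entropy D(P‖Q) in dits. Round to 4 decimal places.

D(P‖Q) = Σ p·log₁₀(p/q).
  0.04·log₁₀(0.04/0.27) = -0.03317
  0.33·log₁₀(0.33/0.45) = -0.04445
  0.63·log₁₀(0.63/0.28) = 0.22187
D(P‖Q) = 0.1443 dits.

0.1443 dits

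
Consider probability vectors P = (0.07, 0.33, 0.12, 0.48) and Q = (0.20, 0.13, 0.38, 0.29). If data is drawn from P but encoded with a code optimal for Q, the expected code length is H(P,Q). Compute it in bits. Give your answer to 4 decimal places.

H(P,Q) = −Σ p·log₂ q.
  −0.07·log₂(0.20) = 0.16253
  −0.33·log₂(0.13) = 0.97133
  −0.12·log₂(0.38) = 0.16751
  −0.48·log₂(0.29) = 0.85722
H(P,Q) = 2.1586 bits.

2.1586 bits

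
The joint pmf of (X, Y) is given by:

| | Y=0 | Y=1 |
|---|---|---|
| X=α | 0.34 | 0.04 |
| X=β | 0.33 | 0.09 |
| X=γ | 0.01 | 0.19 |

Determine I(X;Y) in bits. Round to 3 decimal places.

Marginals: p(X) = (0.3800, 0.4200, 0.2000), p(Y) = (0.6800, 0.3200).
I(X;Y) = Σ p(x,y)·log₂[p(x,y)/(p(x)p(y))].
  (α,0): 0.34·log₂(1.3158) = 0.1346
  (α,1): 0.04·log₂(0.3289) = -0.0642
  (β,0): 0.33·log₂(1.1555) = 0.0688
  (β,1): 0.09·log₂(0.6696) = -0.0521
  (γ,0): 0.01·log₂(0.0735) = -0.0377
  (γ,1): 0.19·log₂(2.9688) = 0.2983
Sum = 0.348 bits.

0.348 bits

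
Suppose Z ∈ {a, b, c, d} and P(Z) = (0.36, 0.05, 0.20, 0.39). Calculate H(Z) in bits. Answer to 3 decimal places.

H(Z) = −Σ p·log₂ p.
  −(0.36)·log₂(0.36) = 0.5306
  −(0.05)·log₂(0.05) = 0.2161
  −(0.20)·log₂(0.20) = 0.4644
  −(0.39)·log₂(0.39) = 0.5298
Sum: 0.5306 + 0.2161 + 0.4644 + 0.5298 = 1.741 bits.

1.741 bits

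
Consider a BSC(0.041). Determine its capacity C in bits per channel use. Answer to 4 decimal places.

Binary symmetric channel: C = 1 − h₂(ε) where h₂ is the binary entropy function.
h₂(0.041) = −0.041·log₂0.041 − 0.959·log₂0.959 = 0.2469.
C = 1 − 0.2469 = 0.7531 bits per channel use.

0.7531 bits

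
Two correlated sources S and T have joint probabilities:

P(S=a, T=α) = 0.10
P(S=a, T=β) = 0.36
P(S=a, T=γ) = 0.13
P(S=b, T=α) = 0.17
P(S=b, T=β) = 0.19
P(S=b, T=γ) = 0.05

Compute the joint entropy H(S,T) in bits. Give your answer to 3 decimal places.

2.351 bits

H(S,T) = −Σ p(x,y)·log₂ p(x,y) over all 6 cells.
  cell (a,α): −0.10·log₂0.10 = 0.3322
  cell (a,β): −0.36·log₂0.36 = 0.5306
  cell (a,γ): −0.13·log₂0.13 = 0.3826
  cell (b,α): −0.17·log₂0.17 = 0.4346
  cell (b,β): −0.19·log₂0.19 = 0.4552
  cell (b,γ): −0.05·log₂0.05 = 0.2161
Sum = 2.351 bits.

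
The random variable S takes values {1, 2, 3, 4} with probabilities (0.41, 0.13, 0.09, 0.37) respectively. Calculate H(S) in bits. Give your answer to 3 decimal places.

1.753 bits

H(S) = −Σ p·log₂ p.
  −(0.41)·log₂(0.41) = 0.5274
  −(0.13)·log₂(0.13) = 0.3826
  −(0.09)·log₂(0.09) = 0.3127
  −(0.37)·log₂(0.37) = 0.5307
Sum: 0.5274 + 0.3826 + 0.3127 + 0.5307 = 1.753 bits.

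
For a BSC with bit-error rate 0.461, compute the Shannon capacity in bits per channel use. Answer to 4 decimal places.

Binary symmetric channel: C = 1 − h₂(ε) where h₂ is the binary entropy function.
h₂(0.461) = −0.461·log₂0.461 − 0.539·log₂0.539 = 0.9956.
C = 1 − 0.9956 = 0.0044 bits per channel use.

0.0044 bits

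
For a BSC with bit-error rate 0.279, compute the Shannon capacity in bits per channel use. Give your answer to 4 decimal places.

0.1459 bits

Binary symmetric channel: C = 1 − h₂(ε) where h₂ is the binary entropy function.
h₂(0.279) = −0.279·log₂0.279 − 0.721·log₂0.721 = 0.8541.
C = 1 − 0.8541 = 0.1459 bits per channel use.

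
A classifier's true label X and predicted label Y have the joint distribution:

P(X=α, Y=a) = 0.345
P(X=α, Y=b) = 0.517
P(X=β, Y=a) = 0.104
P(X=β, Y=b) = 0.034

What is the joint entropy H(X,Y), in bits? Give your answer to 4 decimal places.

H(X,Y) = −Σ p(x,y)·log₂ p(x,y) over all 4 cells.
  cell (α,a): −0.345·log₂0.345 = 0.52969
  cell (α,b): −0.517·log₂0.517 = 0.49206
  cell (β,a): −0.104·log₂0.104 = 0.33960
  cell (β,b): −0.034·log₂0.034 = 0.16586
Sum = 1.5272 bits.

1.5272 bits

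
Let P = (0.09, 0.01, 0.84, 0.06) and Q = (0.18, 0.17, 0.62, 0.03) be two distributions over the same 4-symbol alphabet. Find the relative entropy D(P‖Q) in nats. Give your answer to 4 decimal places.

0.2060 nats

D(P‖Q) = Σ p·ln(p/q).
  0.09·ln(0.09/0.18) = -0.06238
  0.01·ln(0.01/0.17) = -0.02833
  0.84·ln(0.84/0.62) = 0.25509
  0.06·ln(0.06/0.03) = 0.04159
D(P‖Q) = 0.2060 nats.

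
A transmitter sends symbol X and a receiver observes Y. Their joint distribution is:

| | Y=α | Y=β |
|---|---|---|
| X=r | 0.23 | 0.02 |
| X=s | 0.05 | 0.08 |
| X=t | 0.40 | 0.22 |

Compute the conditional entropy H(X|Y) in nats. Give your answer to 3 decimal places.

0.841 nats

Chain rule: H(X|Y) = H(X,Y) − H(Y).
Marginals: p(X) = (0.2500, 0.1300, 0.6200), p(Y) = (0.6800, 0.3200).
H(X,Y) = 1.4677 nats; H(Y) = 0.6269 nats.
H(X|Y) = 1.4677 − 0.6269 = 0.841 nats.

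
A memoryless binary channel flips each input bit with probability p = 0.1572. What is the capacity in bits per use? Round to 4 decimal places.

0.3724 bits

Binary symmetric channel: C = 1 − h₂(ε) where h₂ is the binary entropy function.
h₂(0.1572) = −0.1572·log₂0.1572 − 0.8428·log₂0.8428 = 0.6276.
C = 1 − 0.6276 = 0.3724 bits per channel use.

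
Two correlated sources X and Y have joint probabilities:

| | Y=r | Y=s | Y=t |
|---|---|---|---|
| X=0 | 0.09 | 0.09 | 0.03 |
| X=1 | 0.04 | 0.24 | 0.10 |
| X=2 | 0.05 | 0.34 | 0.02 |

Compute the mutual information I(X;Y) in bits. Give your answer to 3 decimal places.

Marginals: p(X) = (0.2100, 0.3800, 0.4100), p(Y) = (0.1800, 0.6700, 0.1500).
I(X;Y) = H(X) + H(Y) − H(X,Y).
H(X) = 1.5307, H(Y) = 1.2430, H(X,Y) = 2.6473.
I(X;Y) = 1.5307 + 1.2430 − 2.6473 = 0.126 bits.

0.126 bits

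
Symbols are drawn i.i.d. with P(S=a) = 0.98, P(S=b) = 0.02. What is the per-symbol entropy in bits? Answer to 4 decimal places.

H(S) = −Σ p·log₂ p.
  −(0.98)·log₂(0.98) = 0.02856
  −(0.02)·log₂(0.02) = 0.11288
Sum: 0.02856 + 0.11288 = 0.1414 bits.

0.1414 bits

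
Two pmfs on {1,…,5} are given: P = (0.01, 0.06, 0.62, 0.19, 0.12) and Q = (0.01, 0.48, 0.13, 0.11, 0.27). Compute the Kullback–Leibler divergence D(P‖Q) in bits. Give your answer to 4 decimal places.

D(P‖Q) = Σ p·log₂(p/q).
  0.01·log₂(0.01/0.01) = 0.00000
  0.06·log₂(0.06/0.48) = -0.18000
  0.62·log₂(0.62/0.13) = 1.39733
  0.19·log₂(0.19/0.11) = 0.14981
  0.12·log₂(0.12/0.27) = -0.14039
D(P‖Q) = 1.2268 bits.

1.2268 bits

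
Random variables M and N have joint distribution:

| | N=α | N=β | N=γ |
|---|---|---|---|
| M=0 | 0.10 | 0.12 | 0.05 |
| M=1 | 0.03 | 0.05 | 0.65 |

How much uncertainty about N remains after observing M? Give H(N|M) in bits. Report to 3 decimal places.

Chain rule: H(N|M) = H(M,N) − H(M).
Marginals: p(M) = (0.2700, 0.7300), p(N) = (0.1300, 0.1700, 0.7000).
H(M,N) = 1.6872 bits; H(M) = 0.8415 bits.
H(N|M) = 1.6872 − 0.8415 = 0.846 bits.

0.846 bits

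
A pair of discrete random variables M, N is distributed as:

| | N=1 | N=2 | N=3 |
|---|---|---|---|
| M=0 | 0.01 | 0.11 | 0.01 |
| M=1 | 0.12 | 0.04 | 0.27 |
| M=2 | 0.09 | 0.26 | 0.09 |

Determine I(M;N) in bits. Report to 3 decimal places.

0.289 bits

Marginals: p(M) = (0.1300, 0.4300, 0.4400), p(N) = (0.2200, 0.4100, 0.3700).
I(M;N) = H(M) + H(N) − H(M,N).
H(M) = 1.4274, H(N) = 1.5387, H(M,N) = 2.6766.
I(M;N) = 1.4274 + 1.5387 − 2.6766 = 0.289 bits.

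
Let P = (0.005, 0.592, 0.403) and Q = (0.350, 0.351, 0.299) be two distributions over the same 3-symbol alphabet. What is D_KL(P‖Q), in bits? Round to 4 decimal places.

D(P‖Q) = Σ p·log₂(p/q).
  0.005·log₂(0.005/0.350) = -0.03065
  0.592·log₂(0.592/0.351) = 0.44644
  0.403·log₂(0.403/0.299) = 0.17355
D(P‖Q) = 0.5893 bits.

0.5893 bits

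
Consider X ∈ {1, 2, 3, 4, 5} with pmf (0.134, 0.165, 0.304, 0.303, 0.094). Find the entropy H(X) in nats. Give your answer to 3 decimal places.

H(X) = −Σ p·ln p.
  −(0.134)·ln(0.134) = 0.2693
  −(0.165)·ln(0.165) = 0.2973
  −(0.304)·ln(0.304) = 0.3620
  −(0.303)·ln(0.303) = 0.3618
  −(0.094)·ln(0.094) = 0.2223
Sum: 0.2693 + 0.2973 + 0.3620 + 0.3618 + 0.2223 = 1.513 nats.

1.513 nats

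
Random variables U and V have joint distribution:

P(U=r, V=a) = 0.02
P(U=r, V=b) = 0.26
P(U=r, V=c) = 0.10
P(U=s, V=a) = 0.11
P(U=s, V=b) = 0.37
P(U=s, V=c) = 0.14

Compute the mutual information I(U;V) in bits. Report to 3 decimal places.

Marginals: p(U) = (0.3800, 0.6200), p(V) = (0.1300, 0.6300, 0.2400).
I(U;V) = Σ p(x,y)·log₂[p(x,y)/(p(x)p(y))].
  (r,a): 0.02·log₂(0.4049) = -0.0261
  (r,b): 0.26·log₂(1.0860) = 0.0310
  (r,c): 0.10·log₂(1.0965) = 0.0133
  (s,a): 0.11·log₂(1.3648) = 0.0494
  (s,b): 0.37·log₂(0.9473) = -0.0289
  (s,c): 0.14·log₂(0.9409) = -0.0123
Sum = 0.026 bits.

0.026 bits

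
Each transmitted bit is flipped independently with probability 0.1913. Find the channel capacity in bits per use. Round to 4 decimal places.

0.2958 bits

Binary symmetric channel: C = 1 − h₂(ε) where h₂ is the binary entropy function.
h₂(0.1913) = −0.1913·log₂0.1913 − 0.8087·log₂0.8087 = 0.7042.
C = 1 − 0.7042 = 0.2958 bits per channel use.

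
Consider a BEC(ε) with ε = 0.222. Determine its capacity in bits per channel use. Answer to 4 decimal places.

Binary erasure channel: capacity C = 1 − ε.
C = 1 − 0.222 = 0.7780 bits per channel use.

0.7780 bits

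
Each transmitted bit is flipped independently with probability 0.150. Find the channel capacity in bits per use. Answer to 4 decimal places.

Binary symmetric channel: C = 1 − h₂(ε) where h₂ is the binary entropy function.
h₂(0.150) = −0.150·log₂0.150 − 0.850·log₂0.850 = 0.6098.
C = 1 − 0.6098 = 0.3902 bits per channel use.

0.3902 bits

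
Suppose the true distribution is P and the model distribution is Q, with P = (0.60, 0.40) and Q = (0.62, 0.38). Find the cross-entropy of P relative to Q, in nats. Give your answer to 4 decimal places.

H(P,Q) = −Σ p·ln q.
  −0.60·ln(0.62) = 0.28682
  −0.40·ln(0.38) = 0.38703
H(P,Q) = 0.6739 nats.

0.6739 nats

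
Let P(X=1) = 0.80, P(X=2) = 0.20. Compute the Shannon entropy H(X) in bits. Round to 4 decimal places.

H(X) = −Σ p·log₂ p.
  −(0.80)·log₂(0.80) = 0.25754
  −(0.20)·log₂(0.20) = 0.46439
Sum: 0.25754 + 0.46439 = 0.7219 bits.

0.7219 bits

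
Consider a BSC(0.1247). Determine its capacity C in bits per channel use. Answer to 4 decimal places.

Binary symmetric channel: C = 1 − h₂(ε) where h₂ is the binary entropy function.
h₂(0.1247) = −0.1247·log₂0.1247 − 0.8753·log₂0.8753 = 0.5427.
C = 1 − 0.5427 = 0.4573 bits per channel use.

0.4573 bits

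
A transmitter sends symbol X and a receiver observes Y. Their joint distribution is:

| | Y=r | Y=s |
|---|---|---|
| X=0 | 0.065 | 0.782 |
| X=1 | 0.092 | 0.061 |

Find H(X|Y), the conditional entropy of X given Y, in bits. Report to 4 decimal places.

0.4695 bits

Marginals: p(X) = (0.8470, 0.1530), p(Y) = (0.1570, 0.8430).
H(X|Y) = Σ p(Y) · H(X|Y=·).
  Y=r: p=0.1570, H(X|Y=r) = 0.9786
  Y=s: p=0.8430, H(X|Y=s) = 0.3747
Weighted sum = 0.4695 bits.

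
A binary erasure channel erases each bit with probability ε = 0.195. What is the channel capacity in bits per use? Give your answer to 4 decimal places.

Binary erasure channel: capacity C = 1 − ε.
C = 1 − 0.195 = 0.8050 bits per channel use.

0.8050 bits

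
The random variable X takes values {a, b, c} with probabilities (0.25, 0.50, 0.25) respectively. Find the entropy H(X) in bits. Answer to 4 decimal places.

H(X) = −Σ p·log₂ p.
  −(0.25)·log₂(0.25) = 0.50000
  −(0.50)·log₂(0.50) = 0.50000
  −(0.25)·log₂(0.25) = 0.50000
Sum: 0.50000 + 0.50000 + 0.50000 = 1.5000 bits.

1.5000 bits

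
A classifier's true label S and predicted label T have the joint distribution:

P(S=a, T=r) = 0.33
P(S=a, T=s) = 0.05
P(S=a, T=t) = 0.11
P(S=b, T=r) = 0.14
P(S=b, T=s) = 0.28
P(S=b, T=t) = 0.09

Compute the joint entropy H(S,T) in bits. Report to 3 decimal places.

H(S,T) = −Σ p(x,y)·log₂ p(x,y) over all 6 cells.
  cell (a,r): −0.33·log₂0.33 = 0.5278
  cell (a,s): −0.05·log₂0.05 = 0.2161
  cell (a,t): −0.11·log₂0.11 = 0.3503
  cell (b,r): −0.14·log₂0.14 = 0.3971
  cell (b,s): −0.28·log₂0.28 = 0.5142
  cell (b,t): −0.09·log₂0.09 = 0.3127
Sum = 2.318 bits.

2.318 bits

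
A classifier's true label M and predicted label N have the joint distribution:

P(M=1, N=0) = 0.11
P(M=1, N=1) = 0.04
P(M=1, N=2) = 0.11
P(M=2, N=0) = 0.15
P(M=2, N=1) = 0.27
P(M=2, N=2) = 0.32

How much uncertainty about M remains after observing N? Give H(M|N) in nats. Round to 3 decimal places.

0.541 nats

Marginals: p(M) = (0.2600, 0.7400), p(N) = (0.2600, 0.3100, 0.4300).
H(M|N) = Σ p(N) · H(M|N=·).
  N=0: p=0.2600, H(M|N=0) = 0.6813
  N=1: p=0.3100, H(M|N=1) = 0.3845
  N=2: p=0.4300, H(M|N=2) = 0.5686
Weighted sum = 0.541 nats.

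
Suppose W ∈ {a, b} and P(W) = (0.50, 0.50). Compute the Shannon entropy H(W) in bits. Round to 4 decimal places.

1.0000 bits

H(W) = −Σ p·log₂ p.
  −(0.50)·log₂(0.50) = 0.50000
  −(0.50)·log₂(0.50) = 0.50000
Sum: 0.50000 + 0.50000 = 1.0000 bits.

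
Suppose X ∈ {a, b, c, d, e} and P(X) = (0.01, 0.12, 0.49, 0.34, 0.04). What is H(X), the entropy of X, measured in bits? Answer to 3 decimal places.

1.653 bits

H(X) = −Σ p·log₂ p.
  −(0.01)·log₂(0.01) = 0.0664
  −(0.12)·log₂(0.12) = 0.3671
  −(0.49)·log₂(0.49) = 0.5043
  −(0.34)·log₂(0.34) = 0.5292
  −(0.04)·log₂(0.04) = 0.1858
Sum: 0.0664 + 0.3671 + 0.5043 + 0.5292 + 0.1858 = 1.653 bits.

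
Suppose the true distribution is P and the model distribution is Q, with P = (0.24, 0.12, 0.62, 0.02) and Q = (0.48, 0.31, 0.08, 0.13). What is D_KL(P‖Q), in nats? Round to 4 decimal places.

D(P‖Q) = Σ p·ln(p/q).
  0.24·ln(0.24/0.48) = -0.16636
  0.12·ln(0.12/0.31) = -0.11389
  0.62·ln(0.62/0.08) = 1.26957
  0.02·ln(0.02/0.13) = -0.03744
D(P‖Q) = 0.9519 nats.

0.9519 nats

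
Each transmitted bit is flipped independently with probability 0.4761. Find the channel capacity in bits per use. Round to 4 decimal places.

0.0016 bits

Binary symmetric channel: C = 1 − h₂(ε) where h₂ is the binary entropy function.
h₂(0.4761) = −0.4761·log₂0.4761 − 0.5239·log₂0.5239 = 0.9984.
C = 1 − 0.9984 = 0.0016 bits per channel use.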